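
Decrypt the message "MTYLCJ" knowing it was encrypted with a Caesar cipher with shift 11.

Step 1: Reverse the shift by subtracting 11 from each letter position.
  M (position 12) -> position (12-11) mod 26 = 1 -> B
  T (position 19) -> position (19-11) mod 26 = 8 -> I
  Y (position 24) -> position (24-11) mod 26 = 13 -> N
  L (position 11) -> position (11-11) mod 26 = 0 -> A
  C (position 2) -> position (2-11) mod 26 = 17 -> R
  J (position 9) -> position (9-11) mod 26 = 24 -> Y
Decrypted message: BINARY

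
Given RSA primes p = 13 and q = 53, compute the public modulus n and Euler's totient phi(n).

Step 1: n = p * q = 13 * 53 = 689.
Step 2: phi(n) = (p-1)(q-1) = 12 * 52 = 624.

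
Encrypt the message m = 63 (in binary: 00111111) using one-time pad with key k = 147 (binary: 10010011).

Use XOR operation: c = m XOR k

Step 1: Write out the XOR operation bit by bit:
  Message: 00111111
  Key:     10010011
  XOR:     10101100
Step 2: Convert to decimal: 10101100 = 172.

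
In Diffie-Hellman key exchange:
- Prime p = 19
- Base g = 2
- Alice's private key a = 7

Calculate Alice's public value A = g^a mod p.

Step 1: A = g^a mod p = 2^7 mod 19.
  2^1 mod 19 = 2
  2^2 mod 19 = (2 * 2) mod 19 = 4
  2^3 mod 19 = (4 * 2) mod 19 = 8
  2^4 mod 19 = (8 * 2) mod 19 = 16
  2^5 mod 19 = (16 * 2) mod 19 = 13
  2^6 mod 19 = (13 * 2) mod 19 = 7
  2^7 mod 19 = (7 * 2) mod 19 = 14
Result: A = 14.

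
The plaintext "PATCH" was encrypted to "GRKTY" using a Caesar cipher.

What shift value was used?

Step 1: Compare first letters: P (position 15) -> G (position 6).
Step 2: Shift = (6 - 15) mod 26 = 17.
The shift value is 17.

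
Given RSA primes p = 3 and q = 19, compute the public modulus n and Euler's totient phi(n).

Step 1: n = p * q = 3 * 19 = 57.
Step 2: phi(n) = (p-1)(q-1) = 2 * 18 = 36.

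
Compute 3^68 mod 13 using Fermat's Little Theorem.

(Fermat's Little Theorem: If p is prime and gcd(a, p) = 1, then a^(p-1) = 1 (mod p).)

Step 1: Since 13 is prime, by Fermat's Little Theorem: 3^12 = 1 (mod 13).
Step 2: Reduce exponent: 68 mod 12 = 8.
Step 3: So 3^68 = 3^8 (mod 13).
Step 4: 3^8 mod 13 = 9.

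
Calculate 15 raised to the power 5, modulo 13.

Step 1: Compute 15^5 mod 13 step by step, reducing modulo 13 at each step.
  15^1 mod 13 = 2
  15^2 mod 13 = (2 * 15) mod 13 = 4
  15^3 mod 13 = (4 * 15) mod 13 = 8
  15^4 mod 13 = (8 * 15) mod 13 = 3
  15^5 mod 13 = (3 * 15) mod 13 = 6
Step 2: Result = 6.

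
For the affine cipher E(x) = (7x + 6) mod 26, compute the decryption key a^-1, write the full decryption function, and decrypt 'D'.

Step 1: Find a^-1, the modular inverse of 7 mod 26.
Step 2: We need 7 * a^-1 = 1 (mod 26).
Step 3: 7 * 15 = 105 = 4 * 26 + 1, so a^-1 = 15.
Step 4: D(y) = 15(y - 6) mod 26.
Step 5: Apply to 'D' (y = 3): D(3) = 15 * (3 - 6) mod 26 = 15 * -3 mod 26 = 7 -> 'H'.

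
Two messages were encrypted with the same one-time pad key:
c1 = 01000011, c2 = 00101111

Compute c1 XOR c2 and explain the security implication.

Step 1: c1 XOR c2 = (m1 XOR k) XOR (m2 XOR k).
Step 2: By XOR associativity/commutativity: = m1 XOR m2 XOR k XOR k = m1 XOR m2.
Step 3: 01000011 XOR 00101111 = 01101100 = 108.
Step 4: The key cancels out! An attacker learns m1 XOR m2 = 108, revealing the relationship between plaintexts.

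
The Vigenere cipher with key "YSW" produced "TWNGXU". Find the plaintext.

Step 1: Extend key: YSWYSW
Step 2: Decrypt each letter (c - k) mod 26:
  T(19) - Y(24) = (19-24) mod 26 = 21 = V
  W(22) - S(18) = (22-18) mod 26 = 4 = E
  N(13) - W(22) = (13-22) mod 26 = 17 = R
  G(6) - Y(24) = (6-24) mod 26 = 8 = I
  X(23) - S(18) = (23-18) mod 26 = 5 = F
  U(20) - W(22) = (20-22) mod 26 = 24 = Y
Plaintext: VERIFY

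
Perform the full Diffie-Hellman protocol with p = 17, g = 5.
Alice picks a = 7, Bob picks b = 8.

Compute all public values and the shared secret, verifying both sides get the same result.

Step 1: A = g^a mod p = 5^7 mod 17 = 10.
Step 2: B = g^b mod p = 5^8 mod 17 = 16.
Step 3: Alice computes s = B^a mod p = 16^7 mod 17 = 16.
Step 4: Bob computes s = A^b mod p = 10^8 mod 17 = 16.
Both sides agree: shared secret = 16.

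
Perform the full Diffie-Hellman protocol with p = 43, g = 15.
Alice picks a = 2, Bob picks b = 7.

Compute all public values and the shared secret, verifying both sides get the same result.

Step 1: A = g^a mod p = 15^2 mod 43 = 10.
Step 2: B = g^b mod p = 15^7 mod 43 = 36.
Step 3: Alice computes s = B^a mod p = 36^2 mod 43 = 6.
Step 4: Bob computes s = A^b mod p = 10^7 mod 43 = 6.
Both sides agree: shared secret = 6.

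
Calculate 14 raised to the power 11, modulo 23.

Step 1: Compute 14^11 mod 23 step by step, reducing modulo 23 at each step.
  14^1 mod 23 = 14
  14^2 mod 23 = (14 * 14) mod 23 = 12
  14^3 mod 23 = (12 * 14) mod 23 = 7
  14^4 mod 23 = (7 * 14) mod 23 = 6
  14^5 mod 23 = (6 * 14) mod 23 = 15
  14^6 mod 23 = (15 * 14) mod 23 = 3
  14^7 mod 23 = (3 * 14) mod 23 = 19
  14^8 mod 23 = (19 * 14) mod 23 = 13
  14^9 mod 23 = (13 * 14) mod 23 = 21
  14^10 mod 23 = (21 * 14) mod 23 = 18
  14^11 mod 23 = (18 * 14) mod 23 = 22
Step 2: Result = 22.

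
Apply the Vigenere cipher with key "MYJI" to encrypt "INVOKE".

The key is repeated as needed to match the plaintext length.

Step 1: Repeat key to match plaintext length:
  Plaintext: INVOKE
  Key:       MYJIMY
Step 2: Encrypt each letter:
  I(8) + M(12) = (8+12) mod 26 = 20 = U
  N(13) + Y(24) = (13+24) mod 26 = 11 = L
  V(21) + J(9) = (21+9) mod 26 = 4 = E
  O(14) + I(8) = (14+8) mod 26 = 22 = W
  K(10) + M(12) = (10+12) mod 26 = 22 = W
  E(4) + Y(24) = (4+24) mod 26 = 2 = C
Ciphertext: ULEWWC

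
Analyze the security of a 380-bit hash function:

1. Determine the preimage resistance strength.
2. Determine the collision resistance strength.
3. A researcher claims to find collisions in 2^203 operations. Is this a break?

Step 1: Preimage resistance requires brute-force of 2^380 operations.
Step 2: Collision resistance (birthday bound) = 2^(380/2) = 2^190.
Step 3: The claimed attack costs 2^203 operations.
Step 4: Since 2^203 >= 2^190, the claimed attack is no faster than the generic birthday attack, so this does not break collision resistance.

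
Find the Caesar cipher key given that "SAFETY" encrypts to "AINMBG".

Step 1: Compare first letters: S (position 18) -> A (position 0).
Step 2: Shift = (0 - 18) mod 26 = 8.
The shift value is 8.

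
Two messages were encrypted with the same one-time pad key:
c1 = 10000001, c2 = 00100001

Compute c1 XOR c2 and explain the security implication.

Step 1: c1 XOR c2 = (m1 XOR k) XOR (m2 XOR k).
Step 2: By XOR associativity/commutativity: = m1 XOR m2 XOR k XOR k = m1 XOR m2.
Step 3: 10000001 XOR 00100001 = 10100000 = 160.
Step 4: The key cancels out! An attacker learns m1 XOR m2 = 160, revealing the relationship between plaintexts.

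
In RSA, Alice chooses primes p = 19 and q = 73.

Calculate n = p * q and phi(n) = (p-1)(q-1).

Step 1: n = p * q = 19 * 73 = 1387.
Step 2: phi(n) = (p-1)(q-1) = 18 * 72 = 1296.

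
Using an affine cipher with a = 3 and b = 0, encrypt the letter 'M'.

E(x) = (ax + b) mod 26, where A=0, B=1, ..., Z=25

Step 1: Convert 'M' to number: x = 12.
Step 2: E(12) = (3 * 12 + 0) mod 26 = 36 mod 26 = 10.
Step 3: Convert 10 back to letter: K.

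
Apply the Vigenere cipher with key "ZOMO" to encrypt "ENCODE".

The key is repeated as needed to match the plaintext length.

Step 1: Repeat key to match plaintext length:
  Plaintext: ENCODE
  Key:       ZOMOZO
Step 2: Encrypt each letter:
  E(4) + Z(25) = (4+25) mod 26 = 3 = D
  N(13) + O(14) = (13+14) mod 26 = 1 = B
  C(2) + M(12) = (2+12) mod 26 = 14 = O
  O(14) + O(14) = (14+14) mod 26 = 2 = C
  D(3) + Z(25) = (3+25) mod 26 = 2 = C
  E(4) + O(14) = (4+14) mod 26 = 18 = S
Ciphertext: DBOCCS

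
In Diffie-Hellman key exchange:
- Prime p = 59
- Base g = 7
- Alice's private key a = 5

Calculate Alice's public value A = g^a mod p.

Step 1: A = g^a mod p = 7^5 mod 59.
  7^1 mod 59 = 7
  7^2 mod 59 = (7 * 7) mod 59 = 49
  7^3 mod 59 = (49 * 7) mod 59 = 48
  7^4 mod 59 = (48 * 7) mod 59 = 41
  7^5 mod 59 = (41 * 7) mod 59 = 51
Result: A = 51.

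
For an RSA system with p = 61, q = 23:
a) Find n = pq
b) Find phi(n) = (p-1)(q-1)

Step 1: n = p * q = 61 * 23 = 1403.
Step 2: phi(n) = (p-1)(q-1) = 60 * 22 = 1320.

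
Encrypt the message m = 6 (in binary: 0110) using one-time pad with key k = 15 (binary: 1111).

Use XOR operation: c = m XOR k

Step 1: Write out the XOR operation bit by bit:
  Message: 0110
  Key:     1111
  XOR:     1001
Step 2: Convert to decimal: 1001 = 9.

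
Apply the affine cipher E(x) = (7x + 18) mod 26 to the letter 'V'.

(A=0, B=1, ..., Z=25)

Step 1: Convert 'V' to number: x = 21.
Step 2: E(21) = (7 * 21 + 18) mod 26 = 165 mod 26 = 9.
Step 3: Convert 9 back to letter: J.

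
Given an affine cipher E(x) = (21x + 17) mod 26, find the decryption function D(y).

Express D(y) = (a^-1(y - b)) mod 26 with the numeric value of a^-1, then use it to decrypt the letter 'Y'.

Step 1: Find a^-1, the modular inverse of 21 mod 26.
Step 2: We need 21 * a^-1 = 1 (mod 26).
Step 3: 21 * 5 = 105 = 4 * 26 + 1, so a^-1 = 5.
Step 4: D(y) = 5(y - 17) mod 26.
Step 5: Apply to 'Y' (y = 24): D(24) = 5 * (24 - 17) mod 26 = 5 * 7 mod 26 = 9 -> 'J'.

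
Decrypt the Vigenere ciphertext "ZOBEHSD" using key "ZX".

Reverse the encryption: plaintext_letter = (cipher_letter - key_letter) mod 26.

Step 1: Extend key: ZXZXZXZ
Step 2: Decrypt each letter (c - k) mod 26:
  Z(25) - Z(25) = (25-25) mod 26 = 0 = A
  O(14) - X(23) = (14-23) mod 26 = 17 = R
  B(1) - Z(25) = (1-25) mod 26 = 2 = C
  E(4) - X(23) = (4-23) mod 26 = 7 = H
  H(7) - Z(25) = (7-25) mod 26 = 8 = I
  S(18) - X(23) = (18-23) mod 26 = 21 = V
  D(3) - Z(25) = (3-25) mod 26 = 4 = E
Plaintext: ARCHIVE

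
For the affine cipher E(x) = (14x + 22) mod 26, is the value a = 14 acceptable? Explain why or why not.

Step 1: Compute gcd(14, 26).
Step 2: gcd(14, 26) = 2.
Since gcd = 2 != 1, 14 shares a common factor with 26, so it cannot be used.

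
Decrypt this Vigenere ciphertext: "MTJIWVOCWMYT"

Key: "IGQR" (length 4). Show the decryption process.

Step 1: Key 'IGQR' has length 4. Extended key: IGQRIGQRIGQR
Step 2: Decrypt each position:
  M(12) - I(8) = 4 = E
  T(19) - G(6) = 13 = N
  J(9) - Q(16) = 19 = T
  I(8) - R(17) = 17 = R
  W(22) - I(8) = 14 = O
  V(21) - G(6) = 15 = P
  O(14) - Q(16) = 24 = Y
  C(2) - R(17) = 11 = L
  W(22) - I(8) = 14 = O
  M(12) - G(6) = 6 = G
  Y(24) - Q(16) = 8 = I
  T(19) - R(17) = 2 = C
Plaintext: ENTROPYLOGIC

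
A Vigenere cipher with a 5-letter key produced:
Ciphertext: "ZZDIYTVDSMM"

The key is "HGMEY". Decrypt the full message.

Step 1: Key 'HGMEY' has length 5. Extended key: HGMEYHGMEYH
Step 2: Decrypt each position:
  Z(25) - H(7) = 18 = S
  Z(25) - G(6) = 19 = T
  D(3) - M(12) = 17 = R
  I(8) - E(4) = 4 = E
  Y(24) - Y(24) = 0 = A
  T(19) - H(7) = 12 = M
  V(21) - G(6) = 15 = P
  D(3) - M(12) = 17 = R
  S(18) - E(4) = 14 = O
  M(12) - Y(24) = 14 = O
  M(12) - H(7) = 5 = F
Plaintext: STREAMPROOF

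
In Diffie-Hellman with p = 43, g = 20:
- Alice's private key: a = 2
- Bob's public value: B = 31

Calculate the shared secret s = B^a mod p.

Step 1: s = B^a mod p = 31^2 mod 43.
  31^1 mod 43 = 31
  31^2 mod 43 = (31 * 31) mod 43 = 15
Result: shared secret = 15.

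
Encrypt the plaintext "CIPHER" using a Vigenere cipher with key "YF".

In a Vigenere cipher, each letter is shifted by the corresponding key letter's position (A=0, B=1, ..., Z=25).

Step 1: Repeat key to match plaintext length:
  Plaintext: CIPHER
  Key:       YFYFYF
Step 2: Encrypt each letter:
  C(2) + Y(24) = (2+24) mod 26 = 0 = A
  I(8) + F(5) = (8+5) mod 26 = 13 = N
  P(15) + Y(24) = (15+24) mod 26 = 13 = N
  H(7) + F(5) = (7+5) mod 26 = 12 = M
  E(4) + Y(24) = (4+24) mod 26 = 2 = C
  R(17) + F(5) = (17+5) mod 26 = 22 = W
Ciphertext: ANNMCW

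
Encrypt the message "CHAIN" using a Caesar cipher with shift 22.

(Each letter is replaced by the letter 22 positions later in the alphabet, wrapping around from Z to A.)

Step 1: For each letter, shift forward by 22 positions (mod 26).
  C (position 2) -> position (2+22) mod 26 = 24 -> Y
  H (position 7) -> position (7+22) mod 26 = 3 -> D
  A (position 0) -> position (0+22) mod 26 = 22 -> W
  I (position 8) -> position (8+22) mod 26 = 4 -> E
  N (position 13) -> position (13+22) mod 26 = 9 -> J
Result: YDWEJ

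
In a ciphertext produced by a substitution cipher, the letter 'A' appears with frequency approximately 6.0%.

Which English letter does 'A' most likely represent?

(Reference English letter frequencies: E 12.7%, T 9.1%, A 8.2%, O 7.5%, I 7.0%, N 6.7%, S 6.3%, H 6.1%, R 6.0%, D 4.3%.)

Step 1: The observed frequency is 6.0%.
Step 2: Compare with English frequencies:
  E: 12.7% (difference: 6.7%)
  T: 9.1% (difference: 3.1%)
  A: 8.2% (difference: 2.2%)
  O: 7.5% (difference: 1.5%)
  I: 7.0% (difference: 1.0%)
  N: 6.7% (difference: 0.7%)
  S: 6.3% (difference: 0.3%)
  H: 6.1% (difference: 0.1%)
  R: 6.0% (difference: 0.0%) <-- closest
  D: 4.3% (difference: 1.7%)
Step 3: 'A' most likely represents 'R' (frequency 6.0%).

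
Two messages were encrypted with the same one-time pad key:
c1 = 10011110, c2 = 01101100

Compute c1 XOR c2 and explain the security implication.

Step 1: c1 XOR c2 = (m1 XOR k) XOR (m2 XOR k).
Step 2: By XOR associativity/commutativity: = m1 XOR m2 XOR k XOR k = m1 XOR m2.
Step 3: 10011110 XOR 01101100 = 11110010 = 242.
Step 4: The key cancels out! An attacker learns m1 XOR m2 = 242, revealing the relationship between plaintexts.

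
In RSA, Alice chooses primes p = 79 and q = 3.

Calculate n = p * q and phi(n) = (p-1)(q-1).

Step 1: n = p * q = 79 * 3 = 237.
Step 2: phi(n) = (p-1)(q-1) = 78 * 2 = 156.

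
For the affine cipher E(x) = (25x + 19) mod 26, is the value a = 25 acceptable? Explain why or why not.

Step 1: Compute gcd(25, 26).
Step 2: gcd(25, 26) = 1.
Since gcd = 1, 25 is coprime with 26, so it is a valid key.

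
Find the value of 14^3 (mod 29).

Step 1: Compute 14^3 mod 29 step by step, reducing modulo 29 at each step.
  14^1 mod 29 = 14
  14^2 mod 29 = (14 * 14) mod 29 = 22
  14^3 mod 29 = (22 * 14) mod 29 = 18
Step 2: Result = 18.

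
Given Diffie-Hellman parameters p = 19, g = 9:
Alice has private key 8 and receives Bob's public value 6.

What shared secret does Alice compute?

Step 1: s = B^a mod p = 6^8 mod 19.
  6^1 mod 19 = 6
  6^2 mod 19 = (6 * 6) mod 19 = 17
  6^3 mod 19 = (17 * 6) mod 19 = 7
  6^4 mod 19 = (7 * 6) mod 19 = 4
  6^5 mod 19 = (4 * 6) mod 19 = 5
  6^6 mod 19 = (5 * 6) mod 19 = 11
  6^7 mod 19 = (11 * 6) mod 19 = 9
  6^8 mod 19 = (9 * 6) mod 19 = 16
Result: shared secret = 16.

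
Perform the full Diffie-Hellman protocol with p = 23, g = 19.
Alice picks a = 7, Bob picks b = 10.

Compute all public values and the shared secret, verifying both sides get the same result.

Step 1: A = g^a mod p = 19^7 mod 23 = 15.
Step 2: B = g^b mod p = 19^10 mod 23 = 6.
Step 3: Alice computes s = B^a mod p = 6^7 mod 23 = 3.
Step 4: Bob computes s = A^b mod p = 15^10 mod 23 = 3.
Both sides agree: shared secret = 3.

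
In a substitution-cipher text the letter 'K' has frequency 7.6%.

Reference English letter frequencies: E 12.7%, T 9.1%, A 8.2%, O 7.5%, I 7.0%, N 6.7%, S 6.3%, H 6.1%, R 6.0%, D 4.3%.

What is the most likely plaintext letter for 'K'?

Step 1: The observed frequency is 7.6%.
Step 2: Compare with English frequencies:
  E: 12.7% (difference: 5.1%)
  T: 9.1% (difference: 1.5%)
  A: 8.2% (difference: 0.6%)
  O: 7.5% (difference: 0.1%) <-- closest
  I: 7.0% (difference: 0.6%)
  N: 6.7% (difference: 0.9%)
  S: 6.3% (difference: 1.3%)
  H: 6.1% (difference: 1.5%)
  R: 6.0% (difference: 1.6%)
  D: 4.3% (difference: 3.3%)
Step 3: 'K' most likely represents 'O' (frequency 7.5%).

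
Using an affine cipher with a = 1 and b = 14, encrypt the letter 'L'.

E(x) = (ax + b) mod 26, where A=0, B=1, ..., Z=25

Step 1: Convert 'L' to number: x = 11.
Step 2: E(11) = (1 * 11 + 14) mod 26 = 25 mod 26 = 25.
Step 3: Convert 25 back to letter: Z.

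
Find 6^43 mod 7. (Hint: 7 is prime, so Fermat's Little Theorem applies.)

Step 1: Since 7 is prime, by Fermat's Little Theorem: 6^6 = 1 (mod 7).
Step 2: Reduce exponent: 43 mod 6 = 1.
Step 3: So 6^43 = 6^1 (mod 7).
Step 4: 6^1 mod 7 = 6.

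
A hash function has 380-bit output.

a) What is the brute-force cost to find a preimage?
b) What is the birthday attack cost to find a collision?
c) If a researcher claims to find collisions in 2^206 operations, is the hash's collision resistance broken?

Step 1: Preimage resistance requires brute-force of 2^380 operations.
Step 2: Collision resistance (birthday bound) = 2^(380/2) = 2^190.
Step 3: The claimed attack costs 2^206 operations.
Step 4: Since 2^206 >= 2^190, the claimed attack is no faster than the generic birthday attack, so this does not break collision resistance.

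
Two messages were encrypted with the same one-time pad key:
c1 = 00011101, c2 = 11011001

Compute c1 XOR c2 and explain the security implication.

Step 1: c1 XOR c2 = (m1 XOR k) XOR (m2 XOR k).
Step 2: By XOR associativity/commutativity: = m1 XOR m2 XOR k XOR k = m1 XOR m2.
Step 3: 00011101 XOR 11011001 = 11000100 = 196.
Step 4: The key cancels out! An attacker learns m1 XOR m2 = 196, revealing the relationship between plaintexts.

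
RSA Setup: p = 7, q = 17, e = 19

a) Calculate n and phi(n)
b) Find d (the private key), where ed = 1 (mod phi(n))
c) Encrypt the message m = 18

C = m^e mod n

Step 1: n = 7 * 17 = 119.
Step 2: phi(n) = (7-1)(17-1) = 6 * 16 = 96.
Step 3: Find d = 19^(-1) mod 96 = 91.
  Verify: 19 * 91 = 1729 = 1 (mod 96).
Step 4: C = 18^19 mod 119 = 18.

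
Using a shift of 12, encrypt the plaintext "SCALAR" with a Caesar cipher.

Step 1: For each letter, shift forward by 12 positions (mod 26).
  S (position 18) -> position (18+12) mod 26 = 4 -> E
  C (position 2) -> position (2+12) mod 26 = 14 -> O
  A (position 0) -> position (0+12) mod 26 = 12 -> M
  L (position 11) -> position (11+12) mod 26 = 23 -> X
  A (position 0) -> position (0+12) mod 26 = 12 -> M
  R (position 17) -> position (17+12) mod 26 = 3 -> D
Result: EOMXMD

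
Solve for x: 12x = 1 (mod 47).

Step 1: We need x such that 12 * x = 1 (mod 47).
Step 2: Using the extended Euclidean algorithm or trial:
  12 * 4 = 48 = 1 * 47 + 1.
Step 3: Since 48 mod 47 = 1, the inverse is x = 4.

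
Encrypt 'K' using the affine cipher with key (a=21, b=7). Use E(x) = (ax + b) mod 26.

Step 1: Convert 'K' to number: x = 10.
Step 2: E(10) = (21 * 10 + 7) mod 26 = 217 mod 26 = 9.
Step 3: Convert 9 back to letter: J.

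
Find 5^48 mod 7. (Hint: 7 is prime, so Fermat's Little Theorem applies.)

Step 1: Since 7 is prime, by Fermat's Little Theorem: 5^6 = 1 (mod 7).
Step 2: Reduce exponent: 48 mod 6 = 0.
Step 3: So 5^48 = 5^0 (mod 7).
Step 4: 5^0 mod 7 = 1.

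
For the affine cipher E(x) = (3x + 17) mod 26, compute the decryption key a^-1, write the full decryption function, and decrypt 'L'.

Step 1: Find a^-1, the modular inverse of 3 mod 26.
Step 2: We need 3 * a^-1 = 1 (mod 26).
Step 3: 3 * 9 = 27 = 1 * 26 + 1, so a^-1 = 9.
Step 4: D(y) = 9(y - 17) mod 26.
Step 5: Apply to 'L' (y = 11): D(11) = 9 * (11 - 17) mod 26 = 9 * -6 mod 26 = 24 -> 'Y'.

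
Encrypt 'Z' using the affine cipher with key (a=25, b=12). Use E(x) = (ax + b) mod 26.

Step 1: Convert 'Z' to number: x = 25.
Step 2: E(25) = (25 * 25 + 12) mod 26 = 637 mod 26 = 13.
Step 3: Convert 13 back to letter: N.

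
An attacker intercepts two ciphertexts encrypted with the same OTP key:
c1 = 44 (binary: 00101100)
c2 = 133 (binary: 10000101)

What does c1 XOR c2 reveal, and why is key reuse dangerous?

Step 1: c1 XOR c2 = (m1 XOR k) XOR (m2 XOR k).
Step 2: By XOR associativity/commutativity: = m1 XOR m2 XOR k XOR k = m1 XOR m2.
Step 3: 00101100 XOR 10000101 = 10101001 = 169.
Step 4: The key cancels out! An attacker learns m1 XOR m2 = 169, revealing the relationship between plaintexts.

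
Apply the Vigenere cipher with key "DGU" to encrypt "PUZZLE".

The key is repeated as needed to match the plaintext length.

Step 1: Repeat key to match plaintext length:
  Plaintext: PUZZLE
  Key:       DGUDGU
Step 2: Encrypt each letter:
  P(15) + D(3) = (15+3) mod 26 = 18 = S
  U(20) + G(6) = (20+6) mod 26 = 0 = A
  Z(25) + U(20) = (25+20) mod 26 = 19 = T
  Z(25) + D(3) = (25+3) mod 26 = 2 = C
  L(11) + G(6) = (11+6) mod 26 = 17 = R
  E(4) + U(20) = (4+20) mod 26 = 24 = Y
Ciphertext: SATCRY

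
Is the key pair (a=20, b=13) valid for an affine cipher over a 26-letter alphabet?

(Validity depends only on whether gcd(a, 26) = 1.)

Step 1: Compute gcd(20, 26).
Step 2: gcd(20, 26) = 2.
Since gcd = 2 != 1, 20 shares a common factor with 26, so it cannot be used.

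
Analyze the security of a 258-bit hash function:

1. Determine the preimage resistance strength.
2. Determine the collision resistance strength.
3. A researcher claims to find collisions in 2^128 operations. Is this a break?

Step 1: Preimage resistance requires brute-force of 2^258 operations.
Step 2: Collision resistance (birthday bound) = 2^(258/2) = 2^129.
Step 3: The claimed attack costs 2^128 operations.
Step 4: Since 2^128 < 2^129, the claimed attack beats the generic birthday bound, so collision resistance is broken.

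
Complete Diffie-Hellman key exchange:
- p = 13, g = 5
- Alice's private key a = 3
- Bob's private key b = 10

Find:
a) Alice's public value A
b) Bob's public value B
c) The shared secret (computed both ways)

Step 1: A = g^a mod p = 5^3 mod 13 = 8.
Step 2: B = g^b mod p = 5^10 mod 13 = 12.
Step 3: Alice computes s = B^a mod p = 12^3 mod 13 = 12.
Step 4: Bob computes s = A^b mod p = 8^10 mod 13 = 12.
Both sides agree: shared secret = 12.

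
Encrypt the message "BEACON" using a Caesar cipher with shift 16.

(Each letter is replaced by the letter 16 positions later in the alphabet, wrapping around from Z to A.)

Step 1: For each letter, shift forward by 16 positions (mod 26).
  B (position 1) -> position (1+16) mod 26 = 17 -> R
  E (position 4) -> position (4+16) mod 26 = 20 -> U
  A (position 0) -> position (0+16) mod 26 = 16 -> Q
  C (position 2) -> position (2+16) mod 26 = 18 -> S
  O (position 14) -> position (14+16) mod 26 = 4 -> E
  N (position 13) -> position (13+16) mod 26 = 3 -> D
Result: RUQSED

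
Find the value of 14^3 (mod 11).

Step 1: Compute 14^3 mod 11 step by step, reducing modulo 11 at each step.
  14^1 mod 11 = 3
  14^2 mod 11 = (3 * 14) mod 11 = 9
  14^3 mod 11 = (9 * 14) mod 11 = 5
Step 2: Result = 5.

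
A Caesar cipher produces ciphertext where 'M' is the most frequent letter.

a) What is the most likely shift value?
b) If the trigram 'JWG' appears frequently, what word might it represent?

Step 1: In English, 'E' is the most frequent letter (12.7%).
Step 2: The most frequent ciphertext letter is 'M' (position 12).
Step 3: Shift = (12 - 4) mod 26 = 8.
Step 4: Decrypt 'JWG' by shifting back 8:
  J -> B
  W -> O
  G -> Y
Step 5: 'JWG' decrypts to 'BOY'.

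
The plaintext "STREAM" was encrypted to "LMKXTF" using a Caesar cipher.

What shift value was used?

Step 1: Compare first letters: S (position 18) -> L (position 11).
Step 2: Shift = (11 - 18) mod 26 = 19.
The shift value is 19.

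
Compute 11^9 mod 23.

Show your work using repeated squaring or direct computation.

Step 1: Compute 11^9 mod 23 step by step, reducing modulo 23 at each step.
  11^1 mod 23 = 11
  11^2 mod 23 = (11 * 11) mod 23 = 6
  11^3 mod 23 = (6 * 11) mod 23 = 20
  11^4 mod 23 = (20 * 11) mod 23 = 13
  11^5 mod 23 = (13 * 11) mod 23 = 5
  11^6 mod 23 = (5 * 11) mod 23 = 9
  11^7 mod 23 = (9 * 11) mod 23 = 7
  11^8 mod 23 = (7 * 11) mod 23 = 8
  11^9 mod 23 = (8 * 11) mod 23 = 19
Step 2: Result = 19.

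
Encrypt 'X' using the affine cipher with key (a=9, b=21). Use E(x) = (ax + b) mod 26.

Step 1: Convert 'X' to number: x = 23.
Step 2: E(23) = (9 * 23 + 21) mod 26 = 228 mod 26 = 20.
Step 3: Convert 20 back to letter: U.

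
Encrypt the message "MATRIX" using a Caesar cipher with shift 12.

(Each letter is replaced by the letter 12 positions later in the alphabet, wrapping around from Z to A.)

Step 1: For each letter, shift forward by 12 positions (mod 26).
  M (position 12) -> position (12+12) mod 26 = 24 -> Y
  A (position 0) -> position (0+12) mod 26 = 12 -> M
  T (position 19) -> position (19+12) mod 26 = 5 -> F
  R (position 17) -> position (17+12) mod 26 = 3 -> D
  I (position 8) -> position (8+12) mod 26 = 20 -> U
  X (position 23) -> position (23+12) mod 26 = 9 -> J
Result: YMFDUJ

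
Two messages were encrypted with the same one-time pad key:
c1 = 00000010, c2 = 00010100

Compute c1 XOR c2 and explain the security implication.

Step 1: c1 XOR c2 = (m1 XOR k) XOR (m2 XOR k).
Step 2: By XOR associativity/commutativity: = m1 XOR m2 XOR k XOR k = m1 XOR m2.
Step 3: 00000010 XOR 00010100 = 00010110 = 22.
Step 4: The key cancels out! An attacker learns m1 XOR m2 = 22, revealing the relationship between plaintexts.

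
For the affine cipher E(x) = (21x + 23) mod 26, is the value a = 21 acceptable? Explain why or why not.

Step 1: Compute gcd(21, 26).
Step 2: gcd(21, 26) = 1.
Since gcd = 1, 21 is coprime with 26, so it is a valid key.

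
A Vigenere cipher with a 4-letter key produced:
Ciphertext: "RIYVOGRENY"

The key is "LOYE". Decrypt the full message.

Step 1: Key 'LOYE' has length 4. Extended key: LOYELOYELO
Step 2: Decrypt each position:
  R(17) - L(11) = 6 = G
  I(8) - O(14) = 20 = U
  Y(24) - Y(24) = 0 = A
  V(21) - E(4) = 17 = R
  O(14) - L(11) = 3 = D
  G(6) - O(14) = 18 = S
  R(17) - Y(24) = 19 = T
  E(4) - E(4) = 0 = A
  N(13) - L(11) = 2 = C
  Y(24) - O(14) = 10 = K
Plaintext: GUARDSTACK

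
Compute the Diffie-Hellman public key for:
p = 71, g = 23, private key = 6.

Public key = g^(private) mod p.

Step 1: A = g^a mod p = 23^6 mod 71.
  23^1 mod 71 = 23
  23^2 mod 71 = (23 * 23) mod 71 = 32
  23^3 mod 71 = (32 * 23) mod 71 = 26
  23^4 mod 71 = (26 * 23) mod 71 = 30
  23^5 mod 71 = (30 * 23) mod 71 = 51
  23^6 mod 71 = (51 * 23) mod 71 = 37
Result: A = 37.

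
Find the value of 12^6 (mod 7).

Step 1: Compute 12^6 mod 7 step by step, reducing modulo 7 at each step.
  12^1 mod 7 = 5
  12^2 mod 7 = (5 * 12) mod 7 = 4
  12^3 mod 7 = (4 * 12) mod 7 = 6
  12^4 mod 7 = (6 * 12) mod 7 = 2
  12^5 mod 7 = (2 * 12) mod 7 = 3
  12^6 mod 7 = (3 * 12) mod 7 = 1
Step 2: Result = 1.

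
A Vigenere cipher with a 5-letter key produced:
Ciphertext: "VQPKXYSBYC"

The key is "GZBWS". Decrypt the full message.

Step 1: Key 'GZBWS' has length 5. Extended key: GZBWSGZBWS
Step 2: Decrypt each position:
  V(21) - G(6) = 15 = P
  Q(16) - Z(25) = 17 = R
  P(15) - B(1) = 14 = O
  K(10) - W(22) = 14 = O
  X(23) - S(18) = 5 = F
  Y(24) - G(6) = 18 = S
  S(18) - Z(25) = 19 = T
  B(1) - B(1) = 0 = A
  Y(24) - W(22) = 2 = C
  C(2) - S(18) = 10 = K
Plaintext: PROOFSTACK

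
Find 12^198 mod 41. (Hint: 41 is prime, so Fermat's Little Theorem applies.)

Step 1: Since 41 is prime, by Fermat's Little Theorem: 12^40 = 1 (mod 41).
Step 2: Reduce exponent: 198 mod 40 = 38.
Step 3: So 12^198 = 12^38 (mod 41).
Step 4: 12^38 mod 41 = 2.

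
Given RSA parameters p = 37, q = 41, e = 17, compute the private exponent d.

Step 1: n = 37 * 41 = 1517.
Step 2: phi(n) = 36 * 40 = 1440.
Step 3: Find d such that 17 * d = 1 (mod 1440).
Step 4: d = 17^(-1) mod 1440 = 593.
Verification: 17 * 593 = 10081 = 7 * 1440 + 1.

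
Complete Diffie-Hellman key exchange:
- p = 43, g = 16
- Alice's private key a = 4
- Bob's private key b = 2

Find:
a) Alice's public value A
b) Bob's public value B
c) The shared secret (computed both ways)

Step 1: A = g^a mod p = 16^4 mod 43 = 4.
Step 2: B = g^b mod p = 16^2 mod 43 = 41.
Step 3: Alice computes s = B^a mod p = 41^4 mod 43 = 16.
Step 4: Bob computes s = A^b mod p = 4^2 mod 43 = 16.
Both sides agree: shared secret = 16.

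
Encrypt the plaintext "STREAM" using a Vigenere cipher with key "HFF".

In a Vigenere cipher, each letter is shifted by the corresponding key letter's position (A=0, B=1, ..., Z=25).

Step 1: Repeat key to match plaintext length:
  Plaintext: STREAM
  Key:       HFFHFF
Step 2: Encrypt each letter:
  S(18) + H(7) = (18+7) mod 26 = 25 = Z
  T(19) + F(5) = (19+5) mod 26 = 24 = Y
  R(17) + F(5) = (17+5) mod 26 = 22 = W
  E(4) + H(7) = (4+7) mod 26 = 11 = L
  A(0) + F(5) = (0+5) mod 26 = 5 = F
  M(12) + F(5) = (12+5) mod 26 = 17 = R
Ciphertext: ZYWLFR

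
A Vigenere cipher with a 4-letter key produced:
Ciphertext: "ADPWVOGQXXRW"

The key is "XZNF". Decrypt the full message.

Step 1: Key 'XZNF' has length 4. Extended key: XZNFXZNFXZNF
Step 2: Decrypt each position:
  A(0) - X(23) = 3 = D
  D(3) - Z(25) = 4 = E
  P(15) - N(13) = 2 = C
  W(22) - F(5) = 17 = R
  V(21) - X(23) = 24 = Y
  O(14) - Z(25) = 15 = P
  G(6) - N(13) = 19 = T
  Q(16) - F(5) = 11 = L
  X(23) - X(23) = 0 = A
  X(23) - Z(25) = 24 = Y
  R(17) - N(13) = 4 = E
  W(22) - F(5) = 17 = R
Plaintext: DECRYPTLAYER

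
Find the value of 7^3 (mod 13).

Step 1: Compute 7^3 mod 13 step by step, reducing modulo 13 at each step.
  7^1 mod 13 = 7
  7^2 mod 13 = (7 * 7) mod 13 = 10
  7^3 mod 13 = (10 * 7) mod 13 = 5
Step 2: Result = 5.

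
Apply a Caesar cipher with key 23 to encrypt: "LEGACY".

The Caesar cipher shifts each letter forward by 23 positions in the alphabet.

Step 1: For each letter, shift forward by 23 positions (mod 26).
  L (position 11) -> position (11+23) mod 26 = 8 -> I
  E (position 4) -> position (4+23) mod 26 = 1 -> B
  G (position 6) -> position (6+23) mod 26 = 3 -> D
  A (position 0) -> position (0+23) mod 26 = 23 -> X
  C (position 2) -> position (2+23) mod 26 = 25 -> Z
  Y (position 24) -> position (24+23) mod 26 = 21 -> V
Result: IBDXZV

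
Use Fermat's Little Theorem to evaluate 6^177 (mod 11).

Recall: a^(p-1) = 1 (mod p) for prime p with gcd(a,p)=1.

Step 1: Since 11 is prime, by Fermat's Little Theorem: 6^10 = 1 (mod 11).
Step 2: Reduce exponent: 177 mod 10 = 7.
Step 3: So 6^177 = 6^7 (mod 11).
Step 4: 6^7 mod 11 = 8.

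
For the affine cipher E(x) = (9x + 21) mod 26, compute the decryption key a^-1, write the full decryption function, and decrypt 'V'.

Step 1: Find a^-1, the modular inverse of 9 mod 26.
Step 2: We need 9 * a^-1 = 1 (mod 26).
Step 3: 9 * 3 = 27 = 1 * 26 + 1, so a^-1 = 3.
Step 4: D(y) = 3(y - 21) mod 26.
Step 5: Apply to 'V' (y = 21): D(21) = 3 * (21 - 21) mod 26 = 3 * 0 mod 26 = 0 -> 'A'.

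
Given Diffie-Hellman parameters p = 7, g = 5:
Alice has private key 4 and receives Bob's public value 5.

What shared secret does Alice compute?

Step 1: s = B^a mod p = 5^4 mod 7.
  5^1 mod 7 = 5
  5^2 mod 7 = (5 * 5) mod 7 = 4
  5^3 mod 7 = (4 * 5) mod 7 = 6
  5^4 mod 7 = (6 * 5) mod 7 = 2
Result: shared secret = 2.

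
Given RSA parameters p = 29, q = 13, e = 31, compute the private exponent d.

Step 1: n = 29 * 13 = 377.
Step 2: phi(n) = 28 * 12 = 336.
Step 3: Find d such that 31 * d = 1 (mod 336).
Step 4: d = 31^(-1) mod 336 = 271.
Verification: 31 * 271 = 8401 = 25 * 336 + 1.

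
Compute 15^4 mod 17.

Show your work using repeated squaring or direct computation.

Step 1: Compute 15^4 mod 17 step by step, reducing modulo 17 at each step.
  15^1 mod 17 = 15
  15^2 mod 17 = (15 * 15) mod 17 = 4
  15^3 mod 17 = (4 * 15) mod 17 = 9
  15^4 mod 17 = (9 * 15) mod 17 = 16
Step 2: Result = 16.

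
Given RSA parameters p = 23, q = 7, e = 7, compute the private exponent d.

Step 1: n = 23 * 7 = 161.
Step 2: phi(n) = 22 * 6 = 132.
Step 3: Find d such that 7 * d = 1 (mod 132).
Step 4: d = 7^(-1) mod 132 = 19.
Verification: 7 * 19 = 133 = 1 * 132 + 1.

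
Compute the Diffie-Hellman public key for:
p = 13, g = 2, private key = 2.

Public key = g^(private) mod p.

Step 1: A = g^a mod p = 2^2 mod 13.
  2^1 mod 13 = 2
  2^2 mod 13 = (2 * 2) mod 13 = 4
Result: A = 4.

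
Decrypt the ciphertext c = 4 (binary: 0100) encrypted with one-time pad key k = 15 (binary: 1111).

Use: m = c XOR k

Step 1: XOR ciphertext with key:
  Ciphertext: 0100
  Key:        1111
  XOR:        1011
Step 2: Plaintext = 1011 = 11 in decimal.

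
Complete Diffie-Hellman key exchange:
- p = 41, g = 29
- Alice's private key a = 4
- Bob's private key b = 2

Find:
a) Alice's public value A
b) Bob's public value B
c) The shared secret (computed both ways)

Step 1: A = g^a mod p = 29^4 mod 41 = 31.
Step 2: B = g^b mod p = 29^2 mod 41 = 21.
Step 3: Alice computes s = B^a mod p = 21^4 mod 41 = 18.
Step 4: Bob computes s = A^b mod p = 31^2 mod 41 = 18.
Both sides agree: shared secret = 18.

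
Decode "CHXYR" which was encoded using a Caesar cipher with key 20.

Step 1: Reverse the shift by subtracting 20 from each letter position.
  C (position 2) -> position (2-20) mod 26 = 8 -> I
  H (position 7) -> position (7-20) mod 26 = 13 -> N
  X (position 23) -> position (23-20) mod 26 = 3 -> D
  Y (position 24) -> position (24-20) mod 26 = 4 -> E
  R (position 17) -> position (17-20) mod 26 = 23 -> X
Decrypted message: INDEX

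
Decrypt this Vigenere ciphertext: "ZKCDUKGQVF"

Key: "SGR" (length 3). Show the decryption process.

Step 1: Key 'SGR' has length 3. Extended key: SGRSGRSGRS
Step 2: Decrypt each position:
  Z(25) - S(18) = 7 = H
  K(10) - G(6) = 4 = E
  C(2) - R(17) = 11 = L
  D(3) - S(18) = 11 = L
  U(20) - G(6) = 14 = O
  K(10) - R(17) = 19 = T
  G(6) - S(18) = 14 = O
  Q(16) - G(6) = 10 = K
  V(21) - R(17) = 4 = E
  F(5) - S(18) = 13 = N
Plaintext: HELLOTOKEN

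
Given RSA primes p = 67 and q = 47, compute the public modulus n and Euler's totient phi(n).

Step 1: n = p * q = 67 * 47 = 3149.
Step 2: phi(n) = (p-1)(q-1) = 66 * 46 = 3036.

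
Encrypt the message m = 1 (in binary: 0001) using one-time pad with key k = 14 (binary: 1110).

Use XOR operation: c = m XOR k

Step 1: Write out the XOR operation bit by bit:
  Message: 0001
  Key:     1110
  XOR:     1111
Step 2: Convert to decimal: 1111 = 15.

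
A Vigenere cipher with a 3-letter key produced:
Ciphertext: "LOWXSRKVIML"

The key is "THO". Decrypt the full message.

Step 1: Key 'THO' has length 3. Extended key: THOTHOTHOTH
Step 2: Decrypt each position:
  L(11) - T(19) = 18 = S
  O(14) - H(7) = 7 = H
  W(22) - O(14) = 8 = I
  X(23) - T(19) = 4 = E
  S(18) - H(7) = 11 = L
  R(17) - O(14) = 3 = D
  K(10) - T(19) = 17 = R
  V(21) - H(7) = 14 = O
  I(8) - O(14) = 20 = U
  M(12) - T(19) = 19 = T
  L(11) - H(7) = 4 = E
Plaintext: SHIELDROUTE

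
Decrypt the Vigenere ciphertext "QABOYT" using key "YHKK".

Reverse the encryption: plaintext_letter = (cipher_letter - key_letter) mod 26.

Step 1: Extend key: YHKKYH
Step 2: Decrypt each letter (c - k) mod 26:
  Q(16) - Y(24) = (16-24) mod 26 = 18 = S
  A(0) - H(7) = (0-7) mod 26 = 19 = T
  B(1) - K(10) = (1-10) mod 26 = 17 = R
  O(14) - K(10) = (14-10) mod 26 = 4 = E
  Y(24) - Y(24) = (24-24) mod 26 = 0 = A
  T(19) - H(7) = (19-7) mod 26 = 12 = M
Plaintext: STREAM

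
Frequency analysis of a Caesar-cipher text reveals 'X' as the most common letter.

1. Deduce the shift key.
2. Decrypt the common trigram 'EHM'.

Step 1: In English, 'E' is the most frequent letter (12.7%).
Step 2: The most frequent ciphertext letter is 'X' (position 23).
Step 3: Shift = (23 - 4) mod 26 = 19.
Step 4: Decrypt 'EHM' by shifting back 19:
  E -> L
  H -> O
  M -> T
Step 5: 'EHM' decrypts to 'LOT'.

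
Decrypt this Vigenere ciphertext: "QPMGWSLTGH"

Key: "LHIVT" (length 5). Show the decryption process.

Step 1: Key 'LHIVT' has length 5. Extended key: LHIVTLHIVT
Step 2: Decrypt each position:
  Q(16) - L(11) = 5 = F
  P(15) - H(7) = 8 = I
  M(12) - I(8) = 4 = E
  G(6) - V(21) = 11 = L
  W(22) - T(19) = 3 = D
  S(18) - L(11) = 7 = H
  L(11) - H(7) = 4 = E
  T(19) - I(8) = 11 = L
  G(6) - V(21) = 11 = L
  H(7) - T(19) = 14 = O
Plaintext: FIELDHELLO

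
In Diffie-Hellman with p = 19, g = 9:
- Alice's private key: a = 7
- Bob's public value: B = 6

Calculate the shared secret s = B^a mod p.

Step 1: s = B^a mod p = 6^7 mod 19.
  6^1 mod 19 = 6
  6^2 mod 19 = (6 * 6) mod 19 = 17
  6^3 mod 19 = (17 * 6) mod 19 = 7
  6^4 mod 19 = (7 * 6) mod 19 = 4
  6^5 mod 19 = (4 * 6) mod 19 = 5
  6^6 mod 19 = (5 * 6) mod 19 = 11
  6^7 mod 19 = (11 * 6) mod 19 = 9
Result: shared secret = 9.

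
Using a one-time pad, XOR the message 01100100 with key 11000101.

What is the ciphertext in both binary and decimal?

Step 1: Write out the XOR operation bit by bit:
  Message: 01100100
  Key:     11000101
  XOR:     10100001
Step 2: Convert to decimal: 10100001 = 161.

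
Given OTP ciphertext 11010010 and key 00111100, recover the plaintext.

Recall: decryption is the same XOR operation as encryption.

Step 1: XOR ciphertext with key:
  Ciphertext: 11010010
  Key:        00111100
  XOR:        11101110
Step 2: Plaintext = 11101110 = 238 in decimal.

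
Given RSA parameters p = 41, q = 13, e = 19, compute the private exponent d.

Step 1: n = 41 * 13 = 533.
Step 2: phi(n) = 40 * 12 = 480.
Step 3: Find d such that 19 * d = 1 (mod 480).
Step 4: d = 19^(-1) mod 480 = 379.
Verification: 19 * 379 = 7201 = 15 * 480 + 1.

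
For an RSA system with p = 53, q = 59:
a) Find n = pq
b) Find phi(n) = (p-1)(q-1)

Step 1: n = p * q = 53 * 59 = 3127.
Step 2: phi(n) = (p-1)(q-1) = 52 * 58 = 3016.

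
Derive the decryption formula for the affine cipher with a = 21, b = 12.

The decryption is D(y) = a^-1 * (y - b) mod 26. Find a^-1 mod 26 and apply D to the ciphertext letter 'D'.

Step 1: Find a^-1, the modular inverse of 21 mod 26.
Step 2: We need 21 * a^-1 = 1 (mod 26).
Step 3: 21 * 5 = 105 = 4 * 26 + 1, so a^-1 = 5.
Step 4: D(y) = 5(y - 12) mod 26.
Step 5: Apply to 'D' (y = 3): D(3) = 5 * (3 - 12) mod 26 = 5 * -9 mod 26 = 7 -> 'H'.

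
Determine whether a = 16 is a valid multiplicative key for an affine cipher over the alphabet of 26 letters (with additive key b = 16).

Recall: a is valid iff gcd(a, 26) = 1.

Step 1: Compute gcd(16, 26).
Step 2: gcd(16, 26) = 2.
Since gcd = 2 != 1, 16 shares a common factor with 26, so it cannot be used.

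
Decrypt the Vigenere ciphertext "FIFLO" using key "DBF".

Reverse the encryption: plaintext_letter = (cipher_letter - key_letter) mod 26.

Step 1: Extend key: DBFDB
Step 2: Decrypt each letter (c - k) mod 26:
  F(5) - D(3) = (5-3) mod 26 = 2 = C
  I(8) - B(1) = (8-1) mod 26 = 7 = H
  F(5) - F(5) = (5-5) mod 26 = 0 = A
  L(11) - D(3) = (11-3) mod 26 = 8 = I
  O(14) - B(1) = (14-1) mod 26 = 13 = N
Plaintext: CHAIN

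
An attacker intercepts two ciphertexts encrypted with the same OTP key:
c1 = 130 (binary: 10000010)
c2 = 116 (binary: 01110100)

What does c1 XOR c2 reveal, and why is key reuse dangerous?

Step 1: c1 XOR c2 = (m1 XOR k) XOR (m2 XOR k).
Step 2: By XOR associativity/commutativity: = m1 XOR m2 XOR k XOR k = m1 XOR m2.
Step 3: 10000010 XOR 01110100 = 11110110 = 246.
Step 4: The key cancels out! An attacker learns m1 XOR m2 = 246, revealing the relationship between plaintexts.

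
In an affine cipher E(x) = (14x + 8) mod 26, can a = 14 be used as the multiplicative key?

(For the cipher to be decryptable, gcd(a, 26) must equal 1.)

Step 1: Compute gcd(14, 26).
Step 2: gcd(14, 26) = 2.
Since gcd = 2 != 1, 14 shares a common factor with 26, so it cannot be used.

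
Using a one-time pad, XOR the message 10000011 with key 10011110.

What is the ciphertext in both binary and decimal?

Step 1: Write out the XOR operation bit by bit:
  Message: 10000011
  Key:     10011110
  XOR:     00011101
Step 2: Convert to decimal: 00011101 = 29.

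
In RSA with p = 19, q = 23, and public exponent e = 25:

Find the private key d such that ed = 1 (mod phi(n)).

Step 1: n = 19 * 23 = 437.
Step 2: phi(n) = 18 * 22 = 396.
Step 3: Find d such that 25 * d = 1 (mod 396).
Step 4: d = 25^(-1) mod 396 = 301.
Verification: 25 * 301 = 7525 = 19 * 396 + 1.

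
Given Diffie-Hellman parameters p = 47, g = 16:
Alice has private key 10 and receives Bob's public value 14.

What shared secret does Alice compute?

Step 1: s = B^a mod p = 14^10 mod 47.
  14^1 mod 47 = 14
  14^2 mod 47 = (14 * 14) mod 47 = 8
  14^3 mod 47 = (8 * 14) mod 47 = 18
  14^4 mod 47 = (18 * 14) mod 47 = 17
  14^5 mod 47 = (17 * 14) mod 47 = 3
  14^6 mod 47 = (3 * 14) mod 47 = 42
  14^7 mod 47 = (42 * 14) mod 47 = 24
  14^8 mod 47 = (24 * 14) mod 47 = 7
  14^9 mod 47 = (7 * 14) mod 47 = 4
  14^10 mod 47 = (4 * 14) mod 47 = 9
Result: shared secret = 9.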